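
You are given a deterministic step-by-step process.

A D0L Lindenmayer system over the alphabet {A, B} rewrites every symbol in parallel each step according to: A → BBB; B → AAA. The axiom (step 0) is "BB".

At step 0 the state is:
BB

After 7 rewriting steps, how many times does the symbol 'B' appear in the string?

0

t=0: BB
t=1: AAAAAA
t=2: BBBBBBBBBBBBBBBBBB
t=3: AAAAAAAAAAAAAAAAAAAAAAAAAAAAAAAAAAAAAAAAAAAAAAAAAAAAAA
t=4: BBBBBBBBBBBBBBBBBBBBBBBBBBBBBBBBBBBBBBBBBBBBBBBBBBBBBBBBBB…BBBBBBBBBBBBBBBBBBBBBBBBBBBBBBBBBBBBBBBBBBBBBBBBBBBBBBBBBB  (len 162)
t=5: AAAAAAAAAAAAAAAAAAAAAAAAAAAAAAAAAAAAAAAAAAAAAAAAAAAAAAAAAA…AAAAAAAAAAAAAAAAAAAAAAAAAAAAAAAAAAAAAAAAAAAAAAAAAAAAAAAAAA  (len 486)
t=6: BBBBBBBBBBBBBBBBBBBBBBBBBBBBBBBBBBBBBBBBBBBBBBBBBBBBBBBBBB…BBBBBBBBBBBBBBBBBBBBBBBBBBBBBBBBBBBBBBBBBBBBBBBBBBBBBBBBBB  (len 1458)
t=7: AAAAAAAAAAAAAAAAAAAAAAAAAAAAAAAAAAAAAAAAAAAAAAAAAAAAAAAAAA…AAAAAAAAAAAAAAAAAAAAAAAAAAAAAAAAAAAAAAAAAAAAAAAAAAAAAAAAAA  (len 4374)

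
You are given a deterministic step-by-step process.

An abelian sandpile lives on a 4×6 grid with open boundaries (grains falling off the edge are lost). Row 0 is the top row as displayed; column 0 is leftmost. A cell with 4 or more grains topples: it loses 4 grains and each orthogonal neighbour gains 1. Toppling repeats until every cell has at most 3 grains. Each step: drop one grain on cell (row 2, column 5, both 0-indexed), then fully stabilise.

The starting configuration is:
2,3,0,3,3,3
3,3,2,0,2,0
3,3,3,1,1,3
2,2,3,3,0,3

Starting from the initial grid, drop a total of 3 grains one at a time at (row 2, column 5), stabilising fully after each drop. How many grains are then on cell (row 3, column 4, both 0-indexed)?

1

gen 0: 2,3,0,3,3,3
3,3,2,0,2,0
3,3,3,1,1,3
2,2,3,3,0,3
gen 1: 2,3,0,3,3,3
3,3,2,0,2,1
3,3,3,1,2,1
2,2,3,3,1,0
gen 2: 2,3,0,3,3,3
3,3,2,0,2,1
3,3,3,1,2,2
2,2,3,3,1,0
gen 3: 2,3,0,3,3,3
3,3,2,0,2,1
3,3,3,1,2,3
2,2,3,3,1,0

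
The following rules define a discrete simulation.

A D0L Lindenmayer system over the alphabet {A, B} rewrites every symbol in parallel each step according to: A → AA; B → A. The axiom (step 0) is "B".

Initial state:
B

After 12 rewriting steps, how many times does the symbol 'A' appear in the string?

2048

t=0: B
t=1: A
t=2: AA
t=3: AAAA
t=4: AAAAAAAA
t=5: AAAAAAAAAAAAAAAA
t=6: AAAAAAAAAAAAAAAAAAAAAAAAAAAAAAAA
t=7: AAAAAAAAAAAAAAAAAAAAAAAAAAAAAAAAAAAAAAAAAAAAAAAAAAAAAAAAAAAAAAAA
t=8: AAAAAAAAAAAAAAAAAAAAAAAAAAAAAAAAAAAAAAAAAAAAAAAAAAAAAAAAAA…AAAAAAAAAAAAAAAAAAAAAAAAAAAAAAAAAAAAAAAAAAAAAAAAAAAAAAAAAA  (len 128)
t=9: AAAAAAAAAAAAAAAAAAAAAAAAAAAAAAAAAAAAAAAAAAAAAAAAAAAAAAAAAA…AAAAAAAAAAAAAAAAAAAAAAAAAAAAAAAAAAAAAAAAAAAAAAAAAAAAAAAAAA  (len 256)
t=10: AAAAAAAAAAAAAAAAAAAAAAAAAAAAAAAAAAAAAAAAAAAAAAAAAAAAAAAAAA…AAAAAAAAAAAAAAAAAAAAAAAAAAAAAAAAAAAAAAAAAAAAAAAAAAAAAAAAAA  (len 512)
t=11: AAAAAAAAAAAAAAAAAAAAAAAAAAAAAAAAAAAAAAAAAAAAAAAAAAAAAAAAAA…AAAAAAAAAAAAAAAAAAAAAAAAAAAAAAAAAAAAAAAAAAAAAAAAAAAAAAAAAA  (len 1024)
t=12: AAAAAAAAAAAAAAAAAAAAAAAAAAAAAAAAAAAAAAAAAAAAAAAAAAAAAAAAAA…AAAAAAAAAAAAAAAAAAAAAAAAAAAAAAAAAAAAAAAAAAAAAAAAAAAAAAAAAA  (len 2048)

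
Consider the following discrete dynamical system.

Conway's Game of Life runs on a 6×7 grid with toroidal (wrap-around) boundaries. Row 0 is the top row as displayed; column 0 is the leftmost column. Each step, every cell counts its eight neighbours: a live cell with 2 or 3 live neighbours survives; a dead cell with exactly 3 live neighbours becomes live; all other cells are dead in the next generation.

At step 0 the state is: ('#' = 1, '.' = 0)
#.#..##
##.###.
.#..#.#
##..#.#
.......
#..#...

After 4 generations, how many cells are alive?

[0] #.#..##
##.###.
.#..#.#
##..#.#
.......
#..#...
[1] ..#..#.
...#...
.......
.#....#
.#....#
##.....
[2] .##....
.......
.......
.......
.##...#
###...#
[3] ..#....
.......
.......
.......
..#...#
...#..#
[4] .......
.......
.......
.......
.......
..##...

2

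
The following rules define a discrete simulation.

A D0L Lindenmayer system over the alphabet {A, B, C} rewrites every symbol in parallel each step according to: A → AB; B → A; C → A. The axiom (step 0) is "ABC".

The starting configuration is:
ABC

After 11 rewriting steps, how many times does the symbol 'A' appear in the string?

step 0: ABC
step 1: ABAA
step 2: ABAABAB
step 3: ABAABABAABA
step 4: ABAABABAABAABABAAB
step 5: ABAABABAABAABABAABABAABAABABA
step 6: ABAABABAABAABABAABABAABAABABAABAABABAABABAABAAB
step 7: ABAABABAABAABABAABABAABAABABAABAABABAABABAABAABABAABABAABAABABAABAABABAABABA
step 8: ABAABABAABAABABAABABAABAABABAABAABABAABABAABAABABAABABAABA…AABABAABABAABAABABAABAABABAABABAABAABABAABABAABAABABAABAAB  (len 123)
step 9: ABAABABAABAABABAABABAABAABABAABAABABAABABAABAABABAABABAABA…ABAABAABABAABAABABAABABAABAABABAABAABABAABABAABAABABAABABA  (len 199)
step 10: ABAABABAABAABABAABABAABAABABAABAABABAABABAABAABABAABABAABA…AABABAABABAABAABABAABABAABAABABAABAABABAABABAABAABABAABAAB  (len 322)
step 11: ABAABABAABAABABAABABAABAABABAABAABABAABABAABAABABAABABAABA…AABABAABABAABAABABAABABAABAABABAABAABABAABABAABAABABAABABA  (len 521)

322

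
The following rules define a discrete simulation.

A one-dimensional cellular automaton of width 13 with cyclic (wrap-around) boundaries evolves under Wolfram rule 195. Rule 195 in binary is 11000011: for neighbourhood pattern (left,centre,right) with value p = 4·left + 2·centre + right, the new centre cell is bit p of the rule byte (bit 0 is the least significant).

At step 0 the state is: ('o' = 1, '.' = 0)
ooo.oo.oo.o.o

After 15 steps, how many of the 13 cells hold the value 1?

t=0: ooo.oo.oo.o.o
t=1: ooo..o..o....
t=2: .oo.o..o..ooo
t=3: ..o...o..o.oo
t=4: .o..oo..o...o
t=5: ...o.o.o..oo.
t=6: ooo......o.o.
t=7: .oo.ooooo....
t=8: o.o..oooo.ooo
t=9: o...o.ooo..oo
t=10: o.oo...oo.o.o
t=11: o..o.oo.o....
t=12: ..o...o...ooo
t=13: .o..oo..oo.oo
t=14: ...o.o.o.o..o
t=15: .oo........o.

3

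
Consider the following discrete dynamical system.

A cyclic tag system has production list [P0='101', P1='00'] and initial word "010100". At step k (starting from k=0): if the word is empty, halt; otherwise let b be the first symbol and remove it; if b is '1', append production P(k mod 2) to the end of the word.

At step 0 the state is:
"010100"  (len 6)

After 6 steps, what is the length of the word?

step 0: "010100"  (len 6)
step 1: "10100"  (len 5)
step 2: "010000"  (len 6)
step 3: "10000"  (len 5)
step 4: "000000"  (len 6)
step 5: "00000"  (len 5)
step 6: "0000"  (len 4)

4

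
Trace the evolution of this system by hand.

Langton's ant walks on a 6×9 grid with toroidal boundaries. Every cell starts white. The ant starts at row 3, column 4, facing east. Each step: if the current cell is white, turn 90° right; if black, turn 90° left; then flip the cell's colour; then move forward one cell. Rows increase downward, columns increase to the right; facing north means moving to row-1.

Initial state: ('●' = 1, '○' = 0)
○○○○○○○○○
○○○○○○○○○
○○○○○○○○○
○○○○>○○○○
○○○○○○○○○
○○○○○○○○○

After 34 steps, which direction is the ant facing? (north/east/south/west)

west

0) ○○○○○○○○○
○○○○○○○○○
○○○○○○○○○
○○○○>○○○○
○○○○○○○○○
○○○○○○○○○
1) ○○○○○○○○○
○○○○○○○○○
○○○○○○○○○
○○○○●○○○○
○○○○v○○○○
○○○○○○○○○
2) ○○○○○○○○○
○○○○○○○○○
○○○○○○○○○
○○○○●○○○○
○○○<●○○○○
○○○○○○○○○
3) ○○○○○○○○○
○○○○○○○○○
○○○○○○○○○
○○○^●○○○○
○○○●●○○○○
○○○○○○○○○
4) ○○○○○○○○○
○○○○○○○○○
○○○○○○○○○
○○○●>○○○○
○○○●●○○○○
○○○○○○○○○
5) ○○○○○○○○○
○○○○○○○○○
○○○○^○○○○
○○○●○○○○○
○○○●●○○○○
○○○○○○○○○
6) ○○○○○○○○○
○○○○○○○○○
○○○○●>○○○
○○○●○○○○○
○○○●●○○○○
○○○○○○○○○
7) ○○○○○○○○○
○○○○○○○○○
○○○○●●○○○
○○○●○v○○○
○○○●●○○○○
○○○○○○○○○
8) ○○○○○○○○○
○○○○○○○○○
○○○○●●○○○
○○○●<●○○○
○○○●●○○○○
○○○○○○○○○
9) ○○○○○○○○○
○○○○○○○○○
○○○○^●○○○
○○○●●●○○○
○○○●●○○○○
○○○○○○○○○
10) ○○○○○○○○○
○○○○○○○○○
○○○<○●○○○
○○○●●●○○○
○○○●●○○○○
○○○○○○○○○
11) ○○○○○○○○○
○○○^○○○○○
○○○●○●○○○
○○○●●●○○○
○○○●●○○○○
○○○○○○○○○
12) ○○○○○○○○○
○○○●>○○○○
○○○●○●○○○
○○○●●●○○○
○○○●●○○○○
○○○○○○○○○
13) ○○○○○○○○○
○○○●●○○○○
○○○●v●○○○
○○○●●●○○○
○○○●●○○○○
○○○○○○○○○
14) ○○○○○○○○○
○○○●●○○○○
○○○<●●○○○
○○○●●●○○○
○○○●●○○○○
○○○○○○○○○
15) ○○○○○○○○○
○○○●●○○○○
○○○○●●○○○
○○○v●●○○○
○○○●●○○○○
○○○○○○○○○
16) ○○○○○○○○○
○○○●●○○○○
○○○○●●○○○
○○○○>●○○○
○○○●●○○○○
○○○○○○○○○
17) ○○○○○○○○○
○○○●●○○○○
○○○○^●○○○
○○○○○●○○○
○○○●●○○○○
○○○○○○○○○
18) ○○○○○○○○○
○○○●●○○○○
○○○<○●○○○
○○○○○●○○○
○○○●●○○○○
○○○○○○○○○
19) ○○○○○○○○○
○○○^●○○○○
○○○●○●○○○
○○○○○●○○○
○○○●●○○○○
○○○○○○○○○
20) ○○○○○○○○○
○○<○●○○○○
○○○●○●○○○
○○○○○●○○○
○○○●●○○○○
○○○○○○○○○
21) ○○^○○○○○○
○○●○●○○○○
○○○●○●○○○
○○○○○●○○○
○○○●●○○○○
○○○○○○○○○
22) ○○●>○○○○○
○○●○●○○○○
○○○●○●○○○
○○○○○●○○○
○○○●●○○○○
○○○○○○○○○
23) ○○●●○○○○○
○○●v●○○○○
○○○●○●○○○
○○○○○●○○○
○○○●●○○○○
○○○○○○○○○
24) ○○●●○○○○○
○○<●●○○○○
○○○●○●○○○
○○○○○●○○○
○○○●●○○○○
○○○○○○○○○
25) ○○●●○○○○○
○○○●●○○○○
○○v●○●○○○
○○○○○●○○○
○○○●●○○○○
○○○○○○○○○
26) ○○●●○○○○○
○○○●●○○○○
○<●●○●○○○
○○○○○●○○○
○○○●●○○○○
○○○○○○○○○
27) ○○●●○○○○○
○^○●●○○○○
○●●●○●○○○
○○○○○●○○○
○○○●●○○○○
○○○○○○○○○
28) ○○●●○○○○○
○●>●●○○○○
○●●●○●○○○
○○○○○●○○○
○○○●●○○○○
○○○○○○○○○
29) ○○●●○○○○○
○●●●●○○○○
○●v●○●○○○
○○○○○●○○○
○○○●●○○○○
○○○○○○○○○
30) ○○●●○○○○○
○●●●●○○○○
○●○>○●○○○
○○○○○●○○○
○○○●●○○○○
○○○○○○○○○
31) ○○●●○○○○○
○●●^●○○○○
○●○○○●○○○
○○○○○●○○○
○○○●●○○○○
○○○○○○○○○
32) ○○●●○○○○○
○●<○●○○○○
○●○○○●○○○
○○○○○●○○○
○○○●●○○○○
○○○○○○○○○
33) ○○●●○○○○○
○●○○●○○○○
○●v○○●○○○
○○○○○●○○○
○○○●●○○○○
○○○○○○○○○
34) ○○●●○○○○○
○●○○●○○○○
○<●○○●○○○
○○○○○●○○○
○○○●●○○○○
○○○○○○○○○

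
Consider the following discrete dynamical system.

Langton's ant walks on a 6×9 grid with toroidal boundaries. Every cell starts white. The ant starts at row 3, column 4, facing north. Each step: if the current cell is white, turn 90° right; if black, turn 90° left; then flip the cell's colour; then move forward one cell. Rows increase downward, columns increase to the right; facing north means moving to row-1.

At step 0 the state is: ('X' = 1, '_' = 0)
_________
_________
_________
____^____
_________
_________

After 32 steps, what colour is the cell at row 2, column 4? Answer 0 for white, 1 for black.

gen 0: _________
_________
_________
____^____
_________
_________
gen 1: _________
_________
_________
____X>___
_________
_________
gen 2: _________
_________
_________
____XX___
_____v___
_________
gen 3: _________
_________
_________
____XX___
____<X___
_________
gen 4: _________
_________
_________
____^X___
____XX___
_________
gen 5: _________
_________
_________
___<_X___
____XX___
_________
gen 6: _________
_________
___^_____
___X_X___
____XX___
_________
gen 7: _________
_________
___X>____
___X_X___
____XX___
_________
gen 8: _________
_________
___XX____
___XvX___
____XX___
_________
gen 9: _________
_________
___XX____
___<XX___
____XX___
_________
gen 10: _________
_________
___XX____
____XX___
___vXX___
_________
gen 11: _________
_________
___XX____
____XX___
__<XXX___
_________
gen 12: _________
_________
___XX____
__^_XX___
__XXXX___
_________
gen 13: _________
_________
___XX____
__X>XX___
__XXXX___
_________
gen 14: _________
_________
___XX____
__XXXX___
__XvXX___
_________
gen 15: _________
_________
___XX____
__XXXX___
__X_>X___
_________
gen 16: _________
_________
___XX____
__XX^X___
__X__X___
_________
gen 17: _________
_________
___XX____
__X<_X___
__X__X___
_________
gen 18: _________
_________
___XX____
__X__X___
__Xv_X___
_________
gen 19: _________
_________
___XX____
__X__X___
__<X_X___
_________
gen 20: _________
_________
___XX____
__X__X___
___X_X___
__v______
gen 21: _________
_________
___XX____
__X__X___
___X_X___
_<X______
gen 22: _________
_________
___XX____
__X__X___
_^_X_X___
_XX______
gen 23: _________
_________
___XX____
__X__X___
_X>X_X___
_XX______
gen 24: _________
_________
___XX____
__X__X___
_XXX_X___
_Xv______
gen 25: _________
_________
___XX____
__X__X___
_XXX_X___
_X_>_____
gen 26: ___v_____
_________
___XX____
__X__X___
_XXX_X___
_X_X_____
gen 27: __<X_____
_________
___XX____
__X__X___
_XXX_X___
_X_X_____
gen 28: __XX_____
_________
___XX____
__X__X___
_XXX_X___
_X^X_____
gen 29: __XX_____
_________
___XX____
__X__X___
_XXX_X___
_XX>_____
gen 30: __XX_____
_________
___XX____
__X__X___
_XX^_X___
_XX______
gen 31: __XX_____
_________
___XX____
__X__X___
_X<__X___
_XX______
gen 32: __XX_____
_________
___XX____
__X__X___
_X___X___
_Xv______

1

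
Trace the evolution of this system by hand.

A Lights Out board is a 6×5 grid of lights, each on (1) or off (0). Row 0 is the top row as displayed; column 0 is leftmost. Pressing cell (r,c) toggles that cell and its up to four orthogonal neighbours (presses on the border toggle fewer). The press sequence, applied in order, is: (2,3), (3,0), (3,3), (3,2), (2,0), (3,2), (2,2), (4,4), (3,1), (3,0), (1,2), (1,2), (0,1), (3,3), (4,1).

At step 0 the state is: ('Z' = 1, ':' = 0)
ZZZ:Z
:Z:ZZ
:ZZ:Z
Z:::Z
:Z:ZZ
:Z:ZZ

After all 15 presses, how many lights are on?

12

0) ZZZ:Z
:Z:ZZ
:ZZ:Z
Z:::Z
:Z:ZZ
:Z:ZZ
1) ZZZ:Z
:Z::Z
:Z:Z:
Z::ZZ
:Z:ZZ
:Z:ZZ
2) ZZZ:Z
:Z::Z
ZZ:Z:
:Z:ZZ
ZZ:ZZ
:Z:ZZ
3) ZZZ:Z
:Z::Z
ZZ:::
:ZZ::
ZZ::Z
:Z:ZZ
4) ZZZ:Z
:Z::Z
ZZZ::
:::Z:
ZZZ:Z
:Z:ZZ
5) ZZZ:Z
ZZ::Z
::Z::
Z::Z:
ZZZ:Z
:Z:ZZ
6) ZZZ:Z
ZZ::Z
:::::
ZZZ::
ZZ::Z
:Z:ZZ
7) ZZZ:Z
ZZZ:Z
:ZZZ:
ZZ:::
ZZ::Z
:Z:ZZ
8) ZZZ:Z
ZZZ:Z
:ZZZ:
ZZ::Z
ZZ:Z:
:Z:Z:
9) ZZZ:Z
ZZZ:Z
::ZZ:
::Z:Z
Z::Z:
:Z:Z:
10) ZZZ:Z
ZZZ:Z
Z:ZZ:
ZZZ:Z
:::Z:
:Z:Z:
11) ZZ::Z
Z::ZZ
Z::Z:
ZZZ:Z
:::Z:
:Z:Z:
12) ZZZ:Z
ZZZ:Z
Z:ZZ:
ZZZ:Z
:::Z:
:Z:Z:
13) ::::Z
Z:Z:Z
Z:ZZ:
ZZZ:Z
:::Z:
:Z:Z:
14) ::::Z
Z:Z:Z
Z:Z::
ZZ:Z:
:::::
:Z:Z:
15) ::::Z
Z:Z:Z
Z:Z::
Z::Z:
ZZZ::
:::Z:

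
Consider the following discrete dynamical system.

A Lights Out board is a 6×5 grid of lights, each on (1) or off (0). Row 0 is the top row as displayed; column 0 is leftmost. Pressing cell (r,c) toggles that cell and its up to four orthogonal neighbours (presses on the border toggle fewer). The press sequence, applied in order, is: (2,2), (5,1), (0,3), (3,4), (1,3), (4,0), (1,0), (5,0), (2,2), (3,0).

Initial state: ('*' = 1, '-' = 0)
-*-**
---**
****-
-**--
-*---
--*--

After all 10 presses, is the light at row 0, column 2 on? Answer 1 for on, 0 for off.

1

k=0  -*-**
---**
****-
-**--
-*---
--*--
k=1  -*-**
--***
*----
-*---
-*---
--*--
k=2  -*-**
--***
*----
-*---
-----
**---
k=3  -**--
--*-*
*----
-*---
-----
**---
k=4  -**--
--*-*
*---*
-*-**
----*
**---
k=5  -***-
---*-
*--**
-*-**
----*
**---
k=6  -***-
---*-
*--**
**-**
**--*
-*---
k=7  ****-
**-*-
---**
**-**
**--*
-*---
k=8  ****-
**-*-
---**
**-**
-*--*
*----
k=9  ****-
****-
-**-*
*****
-*--*
*----
k=10  ****-
****-
***-*
--***
**--*
*----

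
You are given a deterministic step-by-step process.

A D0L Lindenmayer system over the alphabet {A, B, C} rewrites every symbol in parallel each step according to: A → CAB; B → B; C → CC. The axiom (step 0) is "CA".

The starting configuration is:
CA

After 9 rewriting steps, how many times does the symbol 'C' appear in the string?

1023

step 0: CA
step 1: CCCAB
step 2: CCCCCCCABB
step 3: CCCCCCCCCCCCCCCABBB
step 4: CCCCCCCCCCCCCCCCCCCCCCCCCCCCCCCABBBB
step 5: CCCCCCCCCCCCCCCCCCCCCCCCCCCCCCCCCCCCCCCCCCCCCCCCCCCCCCCCCCCCCCCABBBBB
step 6: CCCCCCCCCCCCCCCCCCCCCCCCCCCCCCCCCCCCCCCCCCCCCCCCCCCCCCCCCC…CCCCCCCCCCCCCCCCCCCCCCCCCCCCCCCCCCCCCCCCCCCCCCCCCCCABBBBBB  (len 134)
step 7: CCCCCCCCCCCCCCCCCCCCCCCCCCCCCCCCCCCCCCCCCCCCCCCCCCCCCCCCCC…CCCCCCCCCCCCCCCCCCCCCCCCCCCCCCCCCCCCCCCCCCCCCCCCCCABBBBBBB  (len 263)
step 8: CCCCCCCCCCCCCCCCCCCCCCCCCCCCCCCCCCCCCCCCCCCCCCCCCCCCCCCCCC…CCCCCCCCCCCCCCCCCCCCCCCCCCCCCCCCCCCCCCCCCCCCCCCCCABBBBBBBB  (len 520)
step 9: CCCCCCCCCCCCCCCCCCCCCCCCCCCCCCCCCCCCCCCCCCCCCCCCCCCCCCCCCC…CCCCCCCCCCCCCCCCCCCCCCCCCCCCCCCCCCCCCCCCCCCCCCCCABBBBBBBBB  (len 1033)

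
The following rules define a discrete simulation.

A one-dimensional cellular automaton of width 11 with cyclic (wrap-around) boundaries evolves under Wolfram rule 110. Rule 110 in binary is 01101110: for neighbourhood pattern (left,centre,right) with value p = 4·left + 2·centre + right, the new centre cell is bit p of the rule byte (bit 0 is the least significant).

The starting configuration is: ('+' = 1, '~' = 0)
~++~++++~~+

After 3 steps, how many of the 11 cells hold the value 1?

step 0: ~++~++++~~+
step 1: +++++~~+~++
step 2: ~~~~+~++++~
step 3: ~~~++++~~+~

5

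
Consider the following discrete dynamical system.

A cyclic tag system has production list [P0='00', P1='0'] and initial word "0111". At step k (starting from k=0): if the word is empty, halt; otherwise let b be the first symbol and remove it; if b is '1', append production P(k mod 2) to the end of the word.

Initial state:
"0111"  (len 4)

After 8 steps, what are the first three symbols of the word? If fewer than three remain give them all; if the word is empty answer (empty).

t=0: "0111"  (len 4)
t=1: "111"  (len 3)
t=2: "110"  (len 3)
t=3: "1000"  (len 4)
t=4: "0000"  (len 4)
t=5: "000"  (len 3)
t=6: "00"  (len 2)
t=7: "0"  (len 1)
t=8: (halted — word empty)

(empty)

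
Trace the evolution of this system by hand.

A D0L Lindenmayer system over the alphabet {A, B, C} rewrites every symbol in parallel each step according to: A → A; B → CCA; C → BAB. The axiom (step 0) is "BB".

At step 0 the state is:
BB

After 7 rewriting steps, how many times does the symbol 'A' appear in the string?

[0] BB
[1] CCACCA
[2] BABBABABABBABA
[3] CCAACCACCAACCAACCAACCACCAACCAA
[4] BABBABAABABBABABABBABAABABBABAABABBABAABABBABABABBABAABABBABAA
[5] CCAACCACCAACCAAACCAACCACCAACCAACCAACCACCAACCAAACCAACCACCAA…CACCAACCAAACCAACCACCAACCAACCAACCACCAACCAAACCAACCACCAACCAAA  (len 126)
[6] BABBABAABABBABABABBABAABABBABAAABABBABAABABBABABABBABAABAB…AABABBABABABBABAABABBABAAABABBABAABABBABABABBABAABABBABAAA  (len 254)
[7] CCAACCACCAACCAAACCAACCACCAACCAACCAACCACCAACCAAACCAACCACCAA…ACCAACCAAACCAACCACCAACCAACCAACCACCAACCAAACCAACCACCAACCAAAA  (len 510)

254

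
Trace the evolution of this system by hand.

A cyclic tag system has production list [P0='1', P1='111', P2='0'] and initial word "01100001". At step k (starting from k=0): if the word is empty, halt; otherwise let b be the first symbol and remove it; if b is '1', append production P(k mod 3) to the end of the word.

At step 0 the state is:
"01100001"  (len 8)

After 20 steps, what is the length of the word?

13

step 0: "01100001"  (len 8)
step 1: "1100001"  (len 7)
step 2: "100001111"  (len 9)
step 3: "000011110"  (len 9)
step 4: "00011110"  (len 8)
step 5: "0011110"  (len 7)
step 6: "011110"  (len 6)
step 7: "11110"  (len 5)
step 8: "1110111"  (len 7)
step 9: "1101110"  (len 7)
step 10: "1011101"  (len 7)
step 11: "011101111"  (len 9)
step 12: "11101111"  (len 8)
step 13: "11011111"  (len 8)
step 14: "1011111111"  (len 10)
step 15: "0111111110"  (len 10)
step 16: "111111110"  (len 9)
step 17: "11111110111"  (len 11)
step 18: "11111101110"  (len 11)
step 19: "11111011101"  (len 11)
step 20: "1111011101111"  (len 13)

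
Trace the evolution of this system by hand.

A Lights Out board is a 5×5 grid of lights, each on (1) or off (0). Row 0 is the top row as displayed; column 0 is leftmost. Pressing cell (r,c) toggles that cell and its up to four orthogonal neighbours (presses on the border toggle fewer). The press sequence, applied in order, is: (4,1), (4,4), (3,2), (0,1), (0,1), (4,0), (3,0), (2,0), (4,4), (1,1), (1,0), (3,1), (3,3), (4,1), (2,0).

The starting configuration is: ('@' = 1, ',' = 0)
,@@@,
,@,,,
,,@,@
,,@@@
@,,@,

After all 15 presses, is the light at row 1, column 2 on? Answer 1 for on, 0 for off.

1

0) ,@@@,
,@,,,
,,@,@
,,@@@
@,,@,
1) ,@@@,
,@,,,
,,@,@
,@@@@
,@@@,
2) ,@@@,
,@,,,
,,@,@
,@@@,
,@@,@
3) ,@@@,
,@,,,
,,,,@
,,,,,
,@,,@
4) @,,@,
,,,,,
,,,,@
,,,,,
,@,,@
5) ,@@@,
,@,,,
,,,,@
,,,,,
,@,,@
6) ,@@@,
,@,,,
,,,,@
@,,,,
@,,,@
7) ,@@@,
,@,,,
@,,,@
,@,,,
,,,,@
8) ,@@@,
@@,,,
,@,,@
@@,,,
,,,,@
9) ,@@@,
@@,,,
,@,,@
@@,,@
,,,@,
10) ,,@@,
,,@,,
,,,,@
@@,,@
,,,@,
11) @,@@,
@@@,,
@,,,@
@@,,@
,,,@,
12) @,@@,
@@@,,
@@,,@
,,@,@
,@,@,
13) @,@@,
@@@,,
@@,@@
,,,@,
,@,,,
14) @,@@,
@@@,,
@@,@@
,@,@,
@,@,,
15) @,@@,
,@@,,
,,,@@
@@,@,
@,@,,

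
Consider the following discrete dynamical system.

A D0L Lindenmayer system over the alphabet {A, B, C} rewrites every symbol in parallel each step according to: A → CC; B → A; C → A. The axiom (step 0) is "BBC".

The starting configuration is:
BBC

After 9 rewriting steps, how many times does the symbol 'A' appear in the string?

48

[0] BBC
[1] AAA
[2] CCCCCC
[3] AAAAAA
[4] CCCCCCCCCCCC
[5] AAAAAAAAAAAA
[6] CCCCCCCCCCCCCCCCCCCCCCCC
[7] AAAAAAAAAAAAAAAAAAAAAAAA
[8] CCCCCCCCCCCCCCCCCCCCCCCCCCCCCCCCCCCCCCCCCCCCCCCC
[9] AAAAAAAAAAAAAAAAAAAAAAAAAAAAAAAAAAAAAAAAAAAAAAAA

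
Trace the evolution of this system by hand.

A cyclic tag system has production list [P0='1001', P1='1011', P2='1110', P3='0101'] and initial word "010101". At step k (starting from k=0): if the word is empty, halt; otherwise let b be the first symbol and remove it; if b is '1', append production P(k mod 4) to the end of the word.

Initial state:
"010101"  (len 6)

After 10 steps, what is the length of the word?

20

0) "010101"  (len 6)
1) "10101"  (len 5)
2) "01011011"  (len 8)
3) "1011011"  (len 7)
4) "0110110101"  (len 10)
5) "110110101"  (len 9)
6) "101101011011"  (len 12)
7) "011010110111110"  (len 15)
8) "11010110111110"  (len 14)
9) "10101101111101001"  (len 17)
10) "01011011111010011011"  (len 20)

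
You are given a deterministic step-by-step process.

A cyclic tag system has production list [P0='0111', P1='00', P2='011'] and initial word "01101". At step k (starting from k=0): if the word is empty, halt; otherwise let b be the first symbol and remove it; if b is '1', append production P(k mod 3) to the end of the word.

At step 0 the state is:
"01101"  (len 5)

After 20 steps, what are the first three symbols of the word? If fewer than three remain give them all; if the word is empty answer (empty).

001

0) "01101"  (len 5)
1) "1101"  (len 4)
2) "10100"  (len 5)
3) "0100011"  (len 7)
4) "100011"  (len 6)
5) "0001100"  (len 7)
6) "001100"  (len 6)
7) "01100"  (len 5)
8) "1100"  (len 4)
9) "100011"  (len 6)
10) "000110111"  (len 9)
11) "00110111"  (len 8)
12) "0110111"  (len 7)
13) "110111"  (len 6)
14) "1011100"  (len 7)
15) "011100011"  (len 9)
16) "11100011"  (len 8)
17) "110001100"  (len 9)
18) "10001100011"  (len 11)
19) "00011000110111"  (len 14)
20) "0011000110111"  (len 13)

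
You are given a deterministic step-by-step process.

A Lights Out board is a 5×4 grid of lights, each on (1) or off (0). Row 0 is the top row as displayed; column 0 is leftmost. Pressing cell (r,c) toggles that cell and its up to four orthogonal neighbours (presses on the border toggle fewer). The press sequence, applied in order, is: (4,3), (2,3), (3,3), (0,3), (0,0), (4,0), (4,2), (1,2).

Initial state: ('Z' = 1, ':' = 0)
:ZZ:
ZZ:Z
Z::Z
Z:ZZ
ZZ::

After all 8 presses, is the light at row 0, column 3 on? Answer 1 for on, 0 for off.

gen 0: :ZZ:
ZZ:Z
Z::Z
Z:ZZ
ZZ::
gen 1: :ZZ:
ZZ:Z
Z::Z
Z:Z:
ZZZZ
gen 2: :ZZ:
ZZ::
Z:Z:
Z:ZZ
ZZZZ
gen 3: :ZZ:
ZZ::
Z:ZZ
Z:::
ZZZ:
gen 4: :Z:Z
ZZ:Z
Z:ZZ
Z:::
ZZZ:
gen 5: Z::Z
:Z:Z
Z:ZZ
Z:::
ZZZ:
gen 6: Z::Z
:Z:Z
Z:ZZ
::::
::Z:
gen 7: Z::Z
:Z:Z
Z:ZZ
::Z:
:Z:Z
gen 8: Z:ZZ
::Z:
Z::Z
::Z:
:Z:Z

1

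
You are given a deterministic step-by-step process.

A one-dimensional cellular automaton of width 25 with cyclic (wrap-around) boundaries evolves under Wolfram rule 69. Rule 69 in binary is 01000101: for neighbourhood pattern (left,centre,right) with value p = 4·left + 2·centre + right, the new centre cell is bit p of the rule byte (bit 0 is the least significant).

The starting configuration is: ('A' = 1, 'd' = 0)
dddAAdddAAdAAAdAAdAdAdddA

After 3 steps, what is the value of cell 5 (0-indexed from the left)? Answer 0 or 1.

0

0) dddAAdddAAdAAAdAAdAdAdddA
1) dAddAdAddAdddAddAdAdAdAdA
2) dAddAdAddAdAdAddAdAdAdAdA
3) dAddAdAddAdAdAddAdAdAdAdA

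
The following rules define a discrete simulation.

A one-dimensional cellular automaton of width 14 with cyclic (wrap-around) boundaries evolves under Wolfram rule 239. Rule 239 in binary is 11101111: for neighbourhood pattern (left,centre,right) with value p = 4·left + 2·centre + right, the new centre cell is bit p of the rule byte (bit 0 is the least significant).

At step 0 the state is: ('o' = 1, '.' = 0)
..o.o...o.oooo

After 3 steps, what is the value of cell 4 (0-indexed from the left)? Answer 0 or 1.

0) ..o.o...o.oooo
1) .oooo.oooooooo
2) oooooooooooooo
3) oooooooooooooo

1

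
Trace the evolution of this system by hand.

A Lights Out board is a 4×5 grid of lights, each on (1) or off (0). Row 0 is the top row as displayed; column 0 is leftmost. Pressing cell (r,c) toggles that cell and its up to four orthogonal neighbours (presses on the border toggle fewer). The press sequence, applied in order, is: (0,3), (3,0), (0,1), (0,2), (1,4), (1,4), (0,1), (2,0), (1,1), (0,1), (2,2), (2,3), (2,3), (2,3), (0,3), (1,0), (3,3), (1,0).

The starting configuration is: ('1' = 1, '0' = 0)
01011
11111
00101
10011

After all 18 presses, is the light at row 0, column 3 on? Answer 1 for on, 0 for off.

t=0: 01011
11111
00101
10011
t=1: 01100
11101
00101
10011
t=2: 01100
11101
10101
01011
t=3: 10000
10101
10101
01011
t=4: 11110
10001
10101
01011
t=5: 11111
10010
10100
01011
t=6: 11110
10001
10101
01011
t=7: 00010
11001
10101
01011
t=8: 00010
01001
01101
11011
t=9: 01010
10101
00101
11011
t=10: 10110
11101
00101
11011
t=11: 10110
11001
01011
11111
t=12: 10110
11011
01100
11101
t=13: 10110
11001
01011
11111
t=14: 10110
11011
01100
11101
t=15: 10001
11001
01100
11101
t=16: 00001
00001
11100
11101
t=17: 00001
00001
11110
11010
t=18: 10001
11001
01110
11010

0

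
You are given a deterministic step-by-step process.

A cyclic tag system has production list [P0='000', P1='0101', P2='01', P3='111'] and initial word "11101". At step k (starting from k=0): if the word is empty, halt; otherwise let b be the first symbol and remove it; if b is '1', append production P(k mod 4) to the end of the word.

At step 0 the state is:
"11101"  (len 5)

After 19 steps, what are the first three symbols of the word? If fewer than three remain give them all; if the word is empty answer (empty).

011

step 0: "11101"  (len 5)
step 1: "1101000"  (len 7)
step 2: "1010000101"  (len 10)
step 3: "01000010101"  (len 11)
step 4: "1000010101"  (len 10)
step 5: "000010101000"  (len 12)
step 6: "00010101000"  (len 11)
step 7: "0010101000"  (len 10)
step 8: "010101000"  (len 9)
step 9: "10101000"  (len 8)
step 10: "01010000101"  (len 11)
step 11: "1010000101"  (len 10)
step 12: "010000101111"  (len 12)
step 13: "10000101111"  (len 11)
step 14: "00001011110101"  (len 14)
step 15: "0001011110101"  (len 13)
step 16: "001011110101"  (len 12)
step 17: "01011110101"  (len 11)
step 18: "1011110101"  (len 10)
step 19: "01111010101"  (len 11)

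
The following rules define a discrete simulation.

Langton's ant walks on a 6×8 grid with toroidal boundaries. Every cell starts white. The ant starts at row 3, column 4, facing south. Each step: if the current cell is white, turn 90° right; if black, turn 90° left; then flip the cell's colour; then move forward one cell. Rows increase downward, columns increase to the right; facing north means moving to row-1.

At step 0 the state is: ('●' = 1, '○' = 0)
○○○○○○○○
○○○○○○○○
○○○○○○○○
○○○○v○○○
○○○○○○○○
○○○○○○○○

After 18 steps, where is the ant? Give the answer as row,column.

t=0: ○○○○○○○○
○○○○○○○○
○○○○○○○○
○○○○v○○○
○○○○○○○○
○○○○○○○○
t=1: ○○○○○○○○
○○○○○○○○
○○○○○○○○
○○○<●○○○
○○○○○○○○
○○○○○○○○
t=2: ○○○○○○○○
○○○○○○○○
○○○^○○○○
○○○●●○○○
○○○○○○○○
○○○○○○○○
t=3: ○○○○○○○○
○○○○○○○○
○○○●>○○○
○○○●●○○○
○○○○○○○○
○○○○○○○○
t=4: ○○○○○○○○
○○○○○○○○
○○○●●○○○
○○○●v○○○
○○○○○○○○
○○○○○○○○
t=5: ○○○○○○○○
○○○○○○○○
○○○●●○○○
○○○●○>○○
○○○○○○○○
○○○○○○○○
t=6: ○○○○○○○○
○○○○○○○○
○○○●●○○○
○○○●○●○○
○○○○○v○○
○○○○○○○○
t=7: ○○○○○○○○
○○○○○○○○
○○○●●○○○
○○○●○●○○
○○○○<●○○
○○○○○○○○
t=8: ○○○○○○○○
○○○○○○○○
○○○●●○○○
○○○●^●○○
○○○○●●○○
○○○○○○○○
t=9: ○○○○○○○○
○○○○○○○○
○○○●●○○○
○○○●●>○○
○○○○●●○○
○○○○○○○○
t=10: ○○○○○○○○
○○○○○○○○
○○○●●^○○
○○○●●○○○
○○○○●●○○
○○○○○○○○
t=11: ○○○○○○○○
○○○○○○○○
○○○●●●>○
○○○●●○○○
○○○○●●○○
○○○○○○○○
t=12: ○○○○○○○○
○○○○○○○○
○○○●●●●○
○○○●●○v○
○○○○●●○○
○○○○○○○○
t=13: ○○○○○○○○
○○○○○○○○
○○○●●●●○
○○○●●<●○
○○○○●●○○
○○○○○○○○
t=14: ○○○○○○○○
○○○○○○○○
○○○●●^●○
○○○●●●●○
○○○○●●○○
○○○○○○○○
t=15: ○○○○○○○○
○○○○○○○○
○○○●<○●○
○○○●●●●○
○○○○●●○○
○○○○○○○○
t=16: ○○○○○○○○
○○○○○○○○
○○○●○○●○
○○○●v●●○
○○○○●●○○
○○○○○○○○
t=17: ○○○○○○○○
○○○○○○○○
○○○●○○●○
○○○●○>●○
○○○○●●○○
○○○○○○○○
t=18: ○○○○○○○○
○○○○○○○○
○○○●○^●○
○○○●○○●○
○○○○●●○○
○○○○○○○○

2,5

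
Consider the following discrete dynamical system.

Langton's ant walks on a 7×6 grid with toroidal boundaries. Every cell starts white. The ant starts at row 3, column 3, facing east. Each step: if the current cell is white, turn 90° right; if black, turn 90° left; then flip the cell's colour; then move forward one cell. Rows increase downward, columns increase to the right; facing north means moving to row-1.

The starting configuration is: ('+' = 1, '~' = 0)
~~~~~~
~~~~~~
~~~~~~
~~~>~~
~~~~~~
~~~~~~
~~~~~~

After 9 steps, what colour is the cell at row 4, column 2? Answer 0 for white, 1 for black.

step 0: ~~~~~~
~~~~~~
~~~~~~
~~~>~~
~~~~~~
~~~~~~
~~~~~~
step 1: ~~~~~~
~~~~~~
~~~~~~
~~~+~~
~~~v~~
~~~~~~
~~~~~~
step 2: ~~~~~~
~~~~~~
~~~~~~
~~~+~~
~~<+~~
~~~~~~
~~~~~~
step 3: ~~~~~~
~~~~~~
~~~~~~
~~^+~~
~~++~~
~~~~~~
~~~~~~
step 4: ~~~~~~
~~~~~~
~~~~~~
~~+>~~
~~++~~
~~~~~~
~~~~~~
step 5: ~~~~~~
~~~~~~
~~~^~~
~~+~~~
~~++~~
~~~~~~
~~~~~~
step 6: ~~~~~~
~~~~~~
~~~+>~
~~+~~~
~~++~~
~~~~~~
~~~~~~
step 7: ~~~~~~
~~~~~~
~~~++~
~~+~v~
~~++~~
~~~~~~
~~~~~~
step 8: ~~~~~~
~~~~~~
~~~++~
~~+<+~
~~++~~
~~~~~~
~~~~~~
step 9: ~~~~~~
~~~~~~
~~~^+~
~~+++~
~~++~~
~~~~~~
~~~~~~

1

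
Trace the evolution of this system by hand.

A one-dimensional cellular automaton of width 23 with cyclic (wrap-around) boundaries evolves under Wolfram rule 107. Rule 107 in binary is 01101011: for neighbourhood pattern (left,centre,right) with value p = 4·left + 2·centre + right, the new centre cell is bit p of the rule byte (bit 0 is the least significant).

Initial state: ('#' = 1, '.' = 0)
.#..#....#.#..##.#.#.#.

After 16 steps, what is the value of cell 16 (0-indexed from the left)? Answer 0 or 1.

0

step 0: .#..#....#.#..##.#.#.#.
step 1: #..#..###.#..####.#.#..
step 2: ..#..##.##..##..##.#..#
step 3: .#..######.###.####..#.
step 4: #..##....###.###..#.#..
step 5: ..###.####.###.#.#.#..#
step 6: .##.###..###.##.#.#..#.
step 7: #####.#.##.#####.#..#..
step 8: #...##.#####...##..#..#
step 9: #.######...#.####.#..##
step 10: ###....#.##.##..##..##.
step 11: #.#.###.######.###.####
step 12: ##.##.###....###.###...
step 13: #######.#.####.###.#.##
step 14: ......##.##..###.##.##.
step 15: ###########.##.#######.
step 16: #.........######.....##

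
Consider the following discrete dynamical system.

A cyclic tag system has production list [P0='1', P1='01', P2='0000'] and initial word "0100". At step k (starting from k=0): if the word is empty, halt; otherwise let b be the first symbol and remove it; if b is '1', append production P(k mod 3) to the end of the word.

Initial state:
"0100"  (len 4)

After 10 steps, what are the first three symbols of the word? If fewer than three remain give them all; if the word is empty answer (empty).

(empty)

gen 0: "0100"  (len 4)
gen 1: "100"  (len 3)
gen 2: "0001"  (len 4)
gen 3: "001"  (len 3)
gen 4: "01"  (len 2)
gen 5: "1"  (len 1)
gen 6: "0000"  (len 4)
gen 7: "000"  (len 3)
gen 8: "00"  (len 2)
gen 9: "0"  (len 1)
gen 10: (halted — word empty)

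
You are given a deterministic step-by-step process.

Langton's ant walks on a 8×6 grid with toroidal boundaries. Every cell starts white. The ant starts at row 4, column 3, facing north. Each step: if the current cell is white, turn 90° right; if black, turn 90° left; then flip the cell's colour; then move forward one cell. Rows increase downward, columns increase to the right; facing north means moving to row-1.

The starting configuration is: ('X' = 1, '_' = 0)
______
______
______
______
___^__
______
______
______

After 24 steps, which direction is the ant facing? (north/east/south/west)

south

t=0: ______
______
______
______
___^__
______
______
______
t=1: ______
______
______
______
___X>_
______
______
______
t=2: ______
______
______
______
___XX_
____v_
______
______
t=3: ______
______
______
______
___XX_
___<X_
______
______
t=4: ______
______
______
______
___^X_
___XX_
______
______
t=5: ______
______
______
______
__<_X_
___XX_
______
______
t=6: ______
______
______
__^___
__X_X_
___XX_
______
______
t=7: ______
______
______
__X>__
__X_X_
___XX_
______
______
t=8: ______
______
______
__XX__
__XvX_
___XX_
______
______
t=9: ______
______
______
__XX__
__<XX_
___XX_
______
______
t=10: ______
______
______
__XX__
___XX_
__vXX_
______
______
t=11: ______
______
______
__XX__
___XX_
_<XXX_
______
______
t=12: ______
______
______
__XX__
_^_XX_
_XXXX_
______
______
t=13: ______
______
______
__XX__
_X>XX_
_XXXX_
______
______
t=14: ______
______
______
__XX__
_XXXX_
_XvXX_
______
______
t=15: ______
______
______
__XX__
_XXXX_
_X_>X_
______
______
t=16: ______
______
______
__XX__
_XX^X_
_X__X_
______
______
t=17: ______
______
______
__XX__
_X<_X_
_X__X_
______
______
t=18: ______
______
______
__XX__
_X__X_
_Xv_X_
______
______
t=19: ______
______
______
__XX__
_X__X_
_<X_X_
______
______
t=20: ______
______
______
__XX__
_X__X_
__X_X_
_v____
______
t=21: ______
______
______
__XX__
_X__X_
__X_X_
<X____
______
t=22: ______
______
______
__XX__
_X__X_
^_X_X_
XX____
______
t=23: ______
______
______
__XX__
_X__X_
X>X_X_
XX____
______
t=24: ______
______
______
__XX__
_X__X_
XXX_X_
Xv____
______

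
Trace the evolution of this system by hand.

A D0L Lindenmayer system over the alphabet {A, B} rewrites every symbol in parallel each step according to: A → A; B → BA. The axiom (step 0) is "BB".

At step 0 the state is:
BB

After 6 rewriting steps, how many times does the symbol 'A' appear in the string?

gen 0: BB
gen 1: BABA
gen 2: BAABAA
gen 3: BAAABAAA
gen 4: BAAAABAAAA
gen 5: BAAAAABAAAAA
gen 6: BAAAAAABAAAAAA

12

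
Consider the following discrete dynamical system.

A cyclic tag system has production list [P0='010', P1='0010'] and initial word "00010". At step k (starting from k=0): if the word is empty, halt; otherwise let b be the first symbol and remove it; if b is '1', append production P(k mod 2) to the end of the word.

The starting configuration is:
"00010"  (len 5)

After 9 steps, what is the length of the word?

0) "00010"  (len 5)
1) "0010"  (len 4)
2) "010"  (len 3)
3) "10"  (len 2)
4) "00010"  (len 5)
5) "0010"  (len 4)
6) "010"  (len 3)
7) "10"  (len 2)
8) "00010"  (len 5)
9) "0010"  (len 4)

4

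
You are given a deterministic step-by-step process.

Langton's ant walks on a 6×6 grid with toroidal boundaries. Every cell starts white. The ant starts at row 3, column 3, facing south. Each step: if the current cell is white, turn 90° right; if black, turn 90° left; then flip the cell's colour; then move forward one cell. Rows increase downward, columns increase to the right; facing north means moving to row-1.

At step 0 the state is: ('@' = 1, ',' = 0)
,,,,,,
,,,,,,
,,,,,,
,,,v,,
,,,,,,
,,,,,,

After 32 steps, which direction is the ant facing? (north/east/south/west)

north

step 0: ,,,,,,
,,,,,,
,,,,,,
,,,v,,
,,,,,,
,,,,,,
step 1: ,,,,,,
,,,,,,
,,,,,,
,,<@,,
,,,,,,
,,,,,,
step 2: ,,,,,,
,,,,,,
,,^,,,
,,@@,,
,,,,,,
,,,,,,
step 3: ,,,,,,
,,,,,,
,,@>,,
,,@@,,
,,,,,,
,,,,,,
step 4: ,,,,,,
,,,,,,
,,@@,,
,,@v,,
,,,,,,
,,,,,,
step 5: ,,,,,,
,,,,,,
,,@@,,
,,@,>,
,,,,,,
,,,,,,
step 6: ,,,,,,
,,,,,,
,,@@,,
,,@,@,
,,,,v,
,,,,,,
step 7: ,,,,,,
,,,,,,
,,@@,,
,,@,@,
,,,<@,
,,,,,,
step 8: ,,,,,,
,,,,,,
,,@@,,
,,@^@,
,,,@@,
,,,,,,
step 9: ,,,,,,
,,,,,,
,,@@,,
,,@@>,
,,,@@,
,,,,,,
step 10: ,,,,,,
,,,,,,
,,@@^,
,,@@,,
,,,@@,
,,,,,,
step 11: ,,,,,,
,,,,,,
,,@@@>
,,@@,,
,,,@@,
,,,,,,
step 12: ,,,,,,
,,,,,,
,,@@@@
,,@@,v
,,,@@,
,,,,,,
step 13: ,,,,,,
,,,,,,
,,@@@@
,,@@<@
,,,@@,
,,,,,,
step 14: ,,,,,,
,,,,,,
,,@@^@
,,@@@@
,,,@@,
,,,,,,
step 15: ,,,,,,
,,,,,,
,,@<,@
,,@@@@
,,,@@,
,,,,,,
step 16: ,,,,,,
,,,,,,
,,@,,@
,,@v@@
,,,@@,
,,,,,,
step 17: ,,,,,,
,,,,,,
,,@,,@
,,@,>@
,,,@@,
,,,,,,
step 18: ,,,,,,
,,,,,,
,,@,^@
,,@,,@
,,,@@,
,,,,,,
step 19: ,,,,,,
,,,,,,
,,@,@>
,,@,,@
,,,@@,
,,,,,,
step 20: ,,,,,,
,,,,,^
,,@,@,
,,@,,@
,,,@@,
,,,,,,
step 21: ,,,,,,
>,,,,@
,,@,@,
,,@,,@
,,,@@,
,,,,,,
step 22: ,,,,,,
@,,,,@
v,@,@,
,,@,,@
,,,@@,
,,,,,,
step 23: ,,,,,,
@,,,,@
@,@,@<
,,@,,@
,,,@@,
,,,,,,
step 24: ,,,,,,
@,,,,^
@,@,@@
,,@,,@
,,,@@,
,,,,,,
step 25: ,,,,,,
@,,,<,
@,@,@@
,,@,,@
,,,@@,
,,,,,,
step 26: ,,,,^,
@,,,@,
@,@,@@
,,@,,@
,,,@@,
,,,,,,
step 27: ,,,,@>
@,,,@,
@,@,@@
,,@,,@
,,,@@,
,,,,,,
step 28: ,,,,@@
@,,,@v
@,@,@@
,,@,,@
,,,@@,
,,,,,,
step 29: ,,,,@@
@,,,<@
@,@,@@
,,@,,@
,,,@@,
,,,,,,
step 30: ,,,,@@
@,,,,@
@,@,v@
,,@,,@
,,,@@,
,,,,,,
step 31: ,,,,@@
@,,,,@
@,@,,>
,,@,,@
,,,@@,
,,,,,,
step 32: ,,,,@@
@,,,,^
@,@,,,
,,@,,@
,,,@@,
,,,,,,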